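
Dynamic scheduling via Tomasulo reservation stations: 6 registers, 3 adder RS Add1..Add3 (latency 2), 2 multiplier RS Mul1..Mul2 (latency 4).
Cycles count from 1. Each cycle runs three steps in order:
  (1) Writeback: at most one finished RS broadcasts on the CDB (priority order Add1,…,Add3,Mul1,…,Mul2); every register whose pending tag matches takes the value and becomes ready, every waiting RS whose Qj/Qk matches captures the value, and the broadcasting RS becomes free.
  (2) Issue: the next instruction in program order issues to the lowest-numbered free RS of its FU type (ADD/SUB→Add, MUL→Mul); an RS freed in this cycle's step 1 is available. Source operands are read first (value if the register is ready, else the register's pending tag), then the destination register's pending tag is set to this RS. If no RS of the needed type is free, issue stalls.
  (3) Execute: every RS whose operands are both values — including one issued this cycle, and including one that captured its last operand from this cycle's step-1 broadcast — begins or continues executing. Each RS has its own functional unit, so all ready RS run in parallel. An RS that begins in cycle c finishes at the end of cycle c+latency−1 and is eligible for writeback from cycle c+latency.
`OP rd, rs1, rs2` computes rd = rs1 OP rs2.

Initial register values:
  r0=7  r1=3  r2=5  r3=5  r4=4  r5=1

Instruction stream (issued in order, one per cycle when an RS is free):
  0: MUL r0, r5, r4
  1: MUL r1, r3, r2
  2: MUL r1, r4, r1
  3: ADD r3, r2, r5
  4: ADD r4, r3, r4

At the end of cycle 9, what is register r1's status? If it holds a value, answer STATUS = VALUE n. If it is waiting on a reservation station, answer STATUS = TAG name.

c1: issue MUL r0<-Mul1 | r0:Mul1,r1:3,r2:5,r3:5,r4:4,r5:1
c2: issue MUL r1<-Mul2 | r0:Mul1,r1:Mul2,r2:5,r3:5,r4:4,r5:1
c3: stall | r0:Mul1,r1:Mul2,r2:5,r3:5,r4:4,r5:1
c4: stall | r0:Mul1,r1:Mul2,r2:5,r3:5,r4:4,r5:1
c5: CDB Mul1=4; issue MUL r1<-Mul1 | r0:4,r1:Mul1,r2:5,r3:5,r4:4,r5:1
c6: CDB Mul2=25; issue ADD r3<-Add1 | r0:4,r1:Mul1,r2:5,r3:Add1,r4:4,r5:1
c7: issue ADD r4<-Add2 | r0:4,r1:Mul1,r2:5,r3:Add1,r4:Add2,r5:1
c8: CDB Add1=6 | r0:4,r1:Mul1,r2:5,r3:6,r4:Add2,r5:1
c9: - | r0:4,r1:Mul1,r2:5,r3:6,r4:Add2,r5:1

STATUS = TAG Mul1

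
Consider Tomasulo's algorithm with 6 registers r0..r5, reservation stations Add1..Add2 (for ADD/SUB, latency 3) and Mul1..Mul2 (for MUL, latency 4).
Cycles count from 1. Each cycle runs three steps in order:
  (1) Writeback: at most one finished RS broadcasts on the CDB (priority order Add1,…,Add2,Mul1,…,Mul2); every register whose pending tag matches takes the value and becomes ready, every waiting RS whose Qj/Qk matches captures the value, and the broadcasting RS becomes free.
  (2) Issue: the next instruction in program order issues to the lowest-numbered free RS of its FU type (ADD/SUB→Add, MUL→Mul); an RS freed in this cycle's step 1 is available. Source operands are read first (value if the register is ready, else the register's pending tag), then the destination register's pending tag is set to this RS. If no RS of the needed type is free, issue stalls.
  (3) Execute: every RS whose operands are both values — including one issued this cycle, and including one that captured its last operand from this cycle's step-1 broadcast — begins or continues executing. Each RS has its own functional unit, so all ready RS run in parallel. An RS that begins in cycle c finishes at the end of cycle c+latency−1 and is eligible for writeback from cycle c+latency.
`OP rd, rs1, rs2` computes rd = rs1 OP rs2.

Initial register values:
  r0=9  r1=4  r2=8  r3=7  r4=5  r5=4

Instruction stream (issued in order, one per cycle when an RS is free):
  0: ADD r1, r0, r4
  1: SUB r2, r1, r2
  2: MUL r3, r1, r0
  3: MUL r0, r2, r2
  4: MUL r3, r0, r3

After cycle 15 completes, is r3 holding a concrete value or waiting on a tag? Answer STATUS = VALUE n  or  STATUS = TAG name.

STATUS = VALUE 4536

cycle 1: issue ADD r1<-Add1 // r0:9,r1:Add1,r2:8,r3:7,r4:5,r5:4
cycle 2: issue SUB r2<-Add2 // r0:9,r1:Add1,r2:Add2,r3:7,r4:5,r5:4
cycle 3: issue MUL r3<-Mul1 // r0:9,r1:Add1,r2:Add2,r3:Mul1,r4:5,r5:4
cycle 4: CDB Add1=14; issue MUL r0<-Mul2 // r0:Mul2,r1:14,r2:Add2,r3:Mul1,r4:5,r5:4
cycle 5: stall // r0:Mul2,r1:14,r2:Add2,r3:Mul1,r4:5,r5:4
cycle 6: stall // r0:Mul2,r1:14,r2:Add2,r3:Mul1,r4:5,r5:4
cycle 7: CDB Add2=6; stall // r0:Mul2,r1:14,r2:6,r3:Mul1,r4:5,r5:4
cycle 8: CDB Mul1=126; issue MUL r3<-Mul1 // r0:Mul2,r1:14,r2:6,r3:Mul1,r4:5,r5:4
cycle 9: - // r0:Mul2,r1:14,r2:6,r3:Mul1,r4:5,r5:4
cycle 10: - // r0:Mul2,r1:14,r2:6,r3:Mul1,r4:5,r5:4
cycle 11: CDB Mul2=36 // r0:36,r1:14,r2:6,r3:Mul1,r4:5,r5:4
cycle 12: - // r0:36,r1:14,r2:6,r3:Mul1,r4:5,r5:4
cycle 13: - // r0:36,r1:14,r2:6,r3:Mul1,r4:5,r5:4
cycle 14: - // r0:36,r1:14,r2:6,r3:Mul1,r4:5,r5:4
cycle 15: CDB Mul1=4536 // r0:36,r1:14,r2:6,r3:4536,r4:5,r5:4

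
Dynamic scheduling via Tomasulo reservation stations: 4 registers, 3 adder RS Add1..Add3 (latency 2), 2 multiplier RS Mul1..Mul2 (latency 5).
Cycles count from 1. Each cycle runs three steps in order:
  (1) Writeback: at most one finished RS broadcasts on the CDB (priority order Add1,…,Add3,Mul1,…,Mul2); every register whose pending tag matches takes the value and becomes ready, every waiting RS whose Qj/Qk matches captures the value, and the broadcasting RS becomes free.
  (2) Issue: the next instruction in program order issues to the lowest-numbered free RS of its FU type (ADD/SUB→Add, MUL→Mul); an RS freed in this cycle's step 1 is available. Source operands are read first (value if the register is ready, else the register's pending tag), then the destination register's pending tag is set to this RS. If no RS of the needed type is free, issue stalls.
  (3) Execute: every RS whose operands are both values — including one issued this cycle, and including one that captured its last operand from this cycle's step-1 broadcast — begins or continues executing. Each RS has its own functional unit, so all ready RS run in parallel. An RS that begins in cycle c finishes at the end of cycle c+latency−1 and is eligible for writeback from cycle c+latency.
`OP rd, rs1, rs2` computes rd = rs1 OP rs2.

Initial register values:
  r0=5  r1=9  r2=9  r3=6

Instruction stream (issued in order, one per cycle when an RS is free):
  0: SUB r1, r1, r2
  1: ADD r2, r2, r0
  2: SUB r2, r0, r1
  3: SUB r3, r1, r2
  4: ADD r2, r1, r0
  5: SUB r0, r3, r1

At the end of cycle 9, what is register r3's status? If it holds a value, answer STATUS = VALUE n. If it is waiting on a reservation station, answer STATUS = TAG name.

STATUS = VALUE -5

cycle 1: issue SUB r1<-Add1 // r0:5,r1:Add1,r2:9,r3:6
cycle 2: issue ADD r2<-Add2 // r0:5,r1:Add1,r2:Add2,r3:6
cycle 3: CDB Add1=0; issue SUB r2<-Add1 // r0:5,r1:0,r2:Add1,r3:6
cycle 4: CDB Add2=14; issue SUB r3<-Add2 // r0:5,r1:0,r2:Add1,r3:Add2
cycle 5: CDB Add1=5; issue ADD r2<-Add1 // r0:5,r1:0,r2:Add1,r3:Add2
cycle 6: issue SUB r0<-Add3 // r0:Add3,r1:0,r2:Add1,r3:Add2
cycle 7: CDB Add1=5 // r0:Add3,r1:0,r2:5,r3:Add2
cycle 8: CDB Add2=-5 // r0:Add3,r1:0,r2:5,r3:-5
cycle 9: - // r0:Add3,r1:0,r2:5,r3:-5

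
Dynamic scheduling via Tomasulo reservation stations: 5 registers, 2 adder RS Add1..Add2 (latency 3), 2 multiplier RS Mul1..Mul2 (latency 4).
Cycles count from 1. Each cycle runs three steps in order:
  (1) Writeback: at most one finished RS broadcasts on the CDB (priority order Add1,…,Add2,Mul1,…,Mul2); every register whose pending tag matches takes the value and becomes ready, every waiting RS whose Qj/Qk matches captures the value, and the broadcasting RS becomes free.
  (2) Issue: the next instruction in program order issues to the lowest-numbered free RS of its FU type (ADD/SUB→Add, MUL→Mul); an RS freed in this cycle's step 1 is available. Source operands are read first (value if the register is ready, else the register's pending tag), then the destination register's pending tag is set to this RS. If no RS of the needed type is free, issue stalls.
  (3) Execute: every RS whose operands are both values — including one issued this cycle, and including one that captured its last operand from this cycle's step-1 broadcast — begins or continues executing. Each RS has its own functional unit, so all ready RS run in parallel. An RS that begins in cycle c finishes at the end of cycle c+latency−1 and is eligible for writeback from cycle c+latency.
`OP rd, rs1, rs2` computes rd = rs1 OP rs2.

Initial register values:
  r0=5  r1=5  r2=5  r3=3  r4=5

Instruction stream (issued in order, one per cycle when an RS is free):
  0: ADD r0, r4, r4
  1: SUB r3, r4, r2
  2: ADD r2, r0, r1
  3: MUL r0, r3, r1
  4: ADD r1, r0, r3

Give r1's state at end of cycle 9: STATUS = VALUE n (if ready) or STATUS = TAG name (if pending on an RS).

c1: issue ADD r0<-Add1 | r0:Add1,r1:5,r2:5,r3:3,r4:5
c2: issue SUB r3<-Add2 | r0:Add1,r1:5,r2:5,r3:Add2,r4:5
c3: stall | r0:Add1,r1:5,r2:5,r3:Add2,r4:5
c4: CDB Add1=10; issue ADD r2<-Add1 | r0:10,r1:5,r2:Add1,r3:Add2,r4:5
c5: CDB Add2=0; issue MUL r0<-Mul1 | r0:Mul1,r1:5,r2:Add1,r3:0,r4:5
c6: issue ADD r1<-Add2 | r0:Mul1,r1:Add2,r2:Add1,r3:0,r4:5
c7: CDB Add1=15 | r0:Mul1,r1:Add2,r2:15,r3:0,r4:5
c8: - | r0:Mul1,r1:Add2,r2:15,r3:0,r4:5
c9: CDB Mul1=0 | r0:0,r1:Add2,r2:15,r3:0,r4:5

STATUS = TAG Add2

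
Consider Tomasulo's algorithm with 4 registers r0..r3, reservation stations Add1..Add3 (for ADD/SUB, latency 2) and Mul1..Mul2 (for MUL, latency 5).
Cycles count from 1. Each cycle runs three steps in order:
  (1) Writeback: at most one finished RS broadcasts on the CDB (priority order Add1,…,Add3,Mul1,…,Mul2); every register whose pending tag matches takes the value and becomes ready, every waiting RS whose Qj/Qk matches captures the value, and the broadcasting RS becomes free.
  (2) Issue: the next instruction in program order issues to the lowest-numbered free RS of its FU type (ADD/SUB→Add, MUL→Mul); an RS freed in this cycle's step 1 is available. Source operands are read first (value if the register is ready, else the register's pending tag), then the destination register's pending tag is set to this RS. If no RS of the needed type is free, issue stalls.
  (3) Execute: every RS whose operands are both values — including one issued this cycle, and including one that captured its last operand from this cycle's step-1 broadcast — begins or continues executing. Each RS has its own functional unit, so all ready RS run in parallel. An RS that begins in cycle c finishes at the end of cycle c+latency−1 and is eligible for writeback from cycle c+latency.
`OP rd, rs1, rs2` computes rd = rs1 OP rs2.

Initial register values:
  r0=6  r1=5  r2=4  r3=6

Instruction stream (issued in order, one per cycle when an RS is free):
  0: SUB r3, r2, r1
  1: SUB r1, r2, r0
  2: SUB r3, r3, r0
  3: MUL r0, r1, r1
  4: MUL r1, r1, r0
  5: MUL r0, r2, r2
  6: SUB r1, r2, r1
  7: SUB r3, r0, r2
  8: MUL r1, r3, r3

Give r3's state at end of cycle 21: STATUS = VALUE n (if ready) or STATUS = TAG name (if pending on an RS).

cycle 1: issue SUB r3<-Add1 // r0:6,r1:5,r2:4,r3:Add1
cycle 2: issue SUB r1<-Add2 // r0:6,r1:Add2,r2:4,r3:Add1
cycle 3: CDB Add1=-1; issue SUB r3<-Add1 // r0:6,r1:Add2,r2:4,r3:Add1
cycle 4: CDB Add2=-2; issue MUL r0<-Mul1 // r0:Mul1,r1:-2,r2:4,r3:Add1
cycle 5: CDB Add1=-7; issue MUL r1<-Mul2 // r0:Mul1,r1:Mul2,r2:4,r3:-7
cycle 6: stall // r0:Mul1,r1:Mul2,r2:4,r3:-7
cycle 7: stall // r0:Mul1,r1:Mul2,r2:4,r3:-7
cycle 8: stall // r0:Mul1,r1:Mul2,r2:4,r3:-7
cycle 9: CDB Mul1=4; issue MUL r0<-Mul1 // r0:Mul1,r1:Mul2,r2:4,r3:-7
cycle 10: issue SUB r1<-Add1 // r0:Mul1,r1:Add1,r2:4,r3:-7
cycle 11: issue SUB r3<-Add2 // r0:Mul1,r1:Add1,r2:4,r3:Add2
cycle 12: stall // r0:Mul1,r1:Add1,r2:4,r3:Add2
cycle 13: stall // r0:Mul1,r1:Add1,r2:4,r3:Add2
cycle 14: CDB Mul1=16; issue MUL r1<-Mul1 // r0:16,r1:Mul1,r2:4,r3:Add2
cycle 15: CDB Mul2=-8 // r0:16,r1:Mul1,r2:4,r3:Add2
cycle 16: CDB Add2=12 // r0:16,r1:Mul1,r2:4,r3:12
cycle 17: CDB Add1=12 // r0:16,r1:Mul1,r2:4,r3:12
cycle 18: - // r0:16,r1:Mul1,r2:4,r3:12
cycle 19: - // r0:16,r1:Mul1,r2:4,r3:12
cycle 20: - // r0:16,r1:Mul1,r2:4,r3:12
cycle 21: CDB Mul1=144 // r0:16,r1:144,r2:4,r3:12

STATUS = VALUE 12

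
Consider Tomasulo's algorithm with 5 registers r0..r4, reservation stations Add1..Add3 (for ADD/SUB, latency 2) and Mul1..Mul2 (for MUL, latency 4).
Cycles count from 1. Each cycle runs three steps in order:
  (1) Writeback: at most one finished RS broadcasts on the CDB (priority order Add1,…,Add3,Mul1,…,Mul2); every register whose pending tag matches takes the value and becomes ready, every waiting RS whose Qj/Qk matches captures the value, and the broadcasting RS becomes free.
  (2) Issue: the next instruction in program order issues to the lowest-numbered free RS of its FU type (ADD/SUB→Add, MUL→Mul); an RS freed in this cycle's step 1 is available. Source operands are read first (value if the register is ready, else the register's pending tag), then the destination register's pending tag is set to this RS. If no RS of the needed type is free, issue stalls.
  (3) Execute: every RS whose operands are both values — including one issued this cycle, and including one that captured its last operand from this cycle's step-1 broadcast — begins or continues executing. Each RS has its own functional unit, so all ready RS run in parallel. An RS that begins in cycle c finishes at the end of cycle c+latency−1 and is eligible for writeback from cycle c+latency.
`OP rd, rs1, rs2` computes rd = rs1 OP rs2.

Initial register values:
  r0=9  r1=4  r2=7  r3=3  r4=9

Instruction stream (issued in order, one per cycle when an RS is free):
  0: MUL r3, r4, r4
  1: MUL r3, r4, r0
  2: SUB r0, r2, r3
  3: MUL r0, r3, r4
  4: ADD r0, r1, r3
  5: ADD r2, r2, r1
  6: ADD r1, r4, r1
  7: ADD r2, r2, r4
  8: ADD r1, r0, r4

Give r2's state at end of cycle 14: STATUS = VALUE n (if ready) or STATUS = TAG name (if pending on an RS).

c1: issue MUL r3<-Mul1 | r0:9,r1:4,r2:7,r3:Mul1,r4:9
c2: issue MUL r3<-Mul2 | r0:9,r1:4,r2:7,r3:Mul2,r4:9
c3: issue SUB r0<-Add1 | r0:Add1,r1:4,r2:7,r3:Mul2,r4:9
c4: stall | r0:Add1,r1:4,r2:7,r3:Mul2,r4:9
c5: CDB Mul1=81; issue MUL r0<-Mul1 | r0:Mul1,r1:4,r2:7,r3:Mul2,r4:9
c6: CDB Mul2=81; issue ADD r0<-Add2 | r0:Add2,r1:4,r2:7,r3:81,r4:9
c7: issue ADD r2<-Add3 | r0:Add2,r1:4,r2:Add3,r3:81,r4:9
c8: CDB Add1=-74; issue ADD r1<-Add1 | r0:Add2,r1:Add1,r2:Add3,r3:81,r4:9
c9: CDB Add2=85; issue ADD r2<-Add2 | r0:85,r1:Add1,r2:Add2,r3:81,r4:9
c10: CDB Add1=13; issue ADD r1<-Add1 | r0:85,r1:Add1,r2:Add2,r3:81,r4:9
c11: CDB Add3=11 | r0:85,r1:Add1,r2:Add2,r3:81,r4:9
c12: CDB Add1=94 | r0:85,r1:94,r2:Add2,r3:81,r4:9
c13: CDB Add2=20 | r0:85,r1:94,r2:20,r3:81,r4:9
c14: CDB Mul1=729 | r0:85,r1:94,r2:20,r3:81,r4:9

STATUS = VALUE 20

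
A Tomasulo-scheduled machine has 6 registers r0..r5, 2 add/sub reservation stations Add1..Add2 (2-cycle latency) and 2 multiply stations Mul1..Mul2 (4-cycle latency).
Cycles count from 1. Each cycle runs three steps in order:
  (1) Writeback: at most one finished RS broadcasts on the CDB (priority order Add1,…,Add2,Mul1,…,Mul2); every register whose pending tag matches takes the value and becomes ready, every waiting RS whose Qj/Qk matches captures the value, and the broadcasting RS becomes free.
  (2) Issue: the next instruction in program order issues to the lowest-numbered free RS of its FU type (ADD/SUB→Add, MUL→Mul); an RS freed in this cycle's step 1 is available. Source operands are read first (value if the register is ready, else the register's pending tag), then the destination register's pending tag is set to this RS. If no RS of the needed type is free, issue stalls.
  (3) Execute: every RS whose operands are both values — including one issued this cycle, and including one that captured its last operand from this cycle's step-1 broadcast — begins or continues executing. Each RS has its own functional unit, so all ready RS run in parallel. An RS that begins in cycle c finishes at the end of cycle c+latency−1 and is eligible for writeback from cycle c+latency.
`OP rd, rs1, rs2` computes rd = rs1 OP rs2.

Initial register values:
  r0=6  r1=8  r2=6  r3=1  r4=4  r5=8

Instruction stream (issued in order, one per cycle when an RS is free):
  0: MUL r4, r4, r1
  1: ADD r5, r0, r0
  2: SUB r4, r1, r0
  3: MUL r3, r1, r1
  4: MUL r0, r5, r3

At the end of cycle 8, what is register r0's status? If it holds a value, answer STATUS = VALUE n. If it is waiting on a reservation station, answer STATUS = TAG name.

STATUS = TAG Mul1

  c1: issue MUL r4<-Mul1  regs: r0:6,r1:8,r2:6,r3:1,r4:Mul1,r5:8
  c2: issue ADD r5<-Add1  regs: r0:6,r1:8,r2:6,r3:1,r4:Mul1,r5:Add1
  c3: issue SUB r4<-Add2  regs: r0:6,r1:8,r2:6,r3:1,r4:Add2,r5:Add1
  c4: CDB Add1=12; issue MUL r3<-Mul2  regs: r0:6,r1:8,r2:6,r3:Mul2,r4:Add2,r5:12
  c5: CDB Add2=2; stall  regs: r0:6,r1:8,r2:6,r3:Mul2,r4:2,r5:12
  c6: CDB Mul1=32; issue MUL r0<-Mul1  regs: r0:Mul1,r1:8,r2:6,r3:Mul2,r4:2,r5:12
  c7: -  regs: r0:Mul1,r1:8,r2:6,r3:Mul2,r4:2,r5:12
  c8: CDB Mul2=64  regs: r0:Mul1,r1:8,r2:6,r3:64,r4:2,r5:12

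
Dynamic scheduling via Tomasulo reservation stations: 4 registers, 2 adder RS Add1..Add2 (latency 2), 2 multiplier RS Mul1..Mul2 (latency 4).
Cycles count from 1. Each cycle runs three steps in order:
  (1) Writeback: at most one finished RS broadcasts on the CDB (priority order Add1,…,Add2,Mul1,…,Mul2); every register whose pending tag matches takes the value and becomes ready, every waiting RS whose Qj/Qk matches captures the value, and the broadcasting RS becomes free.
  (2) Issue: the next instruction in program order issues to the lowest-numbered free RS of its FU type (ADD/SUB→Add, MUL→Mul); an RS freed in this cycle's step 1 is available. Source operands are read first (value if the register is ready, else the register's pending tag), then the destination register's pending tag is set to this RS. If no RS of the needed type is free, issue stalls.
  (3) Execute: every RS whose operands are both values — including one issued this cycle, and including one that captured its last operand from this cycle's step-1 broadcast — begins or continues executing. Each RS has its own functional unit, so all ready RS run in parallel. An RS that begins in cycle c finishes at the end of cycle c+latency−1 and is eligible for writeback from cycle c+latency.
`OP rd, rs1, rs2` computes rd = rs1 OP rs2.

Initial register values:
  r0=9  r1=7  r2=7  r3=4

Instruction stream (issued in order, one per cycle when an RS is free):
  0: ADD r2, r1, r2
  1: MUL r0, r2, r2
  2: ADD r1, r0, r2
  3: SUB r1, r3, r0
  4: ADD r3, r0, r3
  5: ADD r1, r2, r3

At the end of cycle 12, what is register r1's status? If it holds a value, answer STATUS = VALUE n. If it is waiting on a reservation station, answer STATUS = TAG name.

STATUS = TAG Add2

  c1: issue ADD r2<-Add1  regs: r0:9,r1:7,r2:Add1,r3:4
  c2: issue MUL r0<-Mul1  regs: r0:Mul1,r1:7,r2:Add1,r3:4
  c3: CDB Add1=14; issue ADD r1<-Add1  regs: r0:Mul1,r1:Add1,r2:14,r3:4
  c4: issue SUB r1<-Add2  regs: r0:Mul1,r1:Add2,r2:14,r3:4
  c5: stall  regs: r0:Mul1,r1:Add2,r2:14,r3:4
  c6: stall  regs: r0:Mul1,r1:Add2,r2:14,r3:4
  c7: CDB Mul1=196; stall  regs: r0:196,r1:Add2,r2:14,r3:4
  c8: stall  regs: r0:196,r1:Add2,r2:14,r3:4
  c9: CDB Add1=210; issue ADD r3<-Add1  regs: r0:196,r1:Add2,r2:14,r3:Add1
  c10: CDB Add2=-192; issue ADD r1<-Add2  regs: r0:196,r1:Add2,r2:14,r3:Add1
  c11: CDB Add1=200  regs: r0:196,r1:Add2,r2:14,r3:200
  c12: -  regs: r0:196,r1:Add2,r2:14,r3:200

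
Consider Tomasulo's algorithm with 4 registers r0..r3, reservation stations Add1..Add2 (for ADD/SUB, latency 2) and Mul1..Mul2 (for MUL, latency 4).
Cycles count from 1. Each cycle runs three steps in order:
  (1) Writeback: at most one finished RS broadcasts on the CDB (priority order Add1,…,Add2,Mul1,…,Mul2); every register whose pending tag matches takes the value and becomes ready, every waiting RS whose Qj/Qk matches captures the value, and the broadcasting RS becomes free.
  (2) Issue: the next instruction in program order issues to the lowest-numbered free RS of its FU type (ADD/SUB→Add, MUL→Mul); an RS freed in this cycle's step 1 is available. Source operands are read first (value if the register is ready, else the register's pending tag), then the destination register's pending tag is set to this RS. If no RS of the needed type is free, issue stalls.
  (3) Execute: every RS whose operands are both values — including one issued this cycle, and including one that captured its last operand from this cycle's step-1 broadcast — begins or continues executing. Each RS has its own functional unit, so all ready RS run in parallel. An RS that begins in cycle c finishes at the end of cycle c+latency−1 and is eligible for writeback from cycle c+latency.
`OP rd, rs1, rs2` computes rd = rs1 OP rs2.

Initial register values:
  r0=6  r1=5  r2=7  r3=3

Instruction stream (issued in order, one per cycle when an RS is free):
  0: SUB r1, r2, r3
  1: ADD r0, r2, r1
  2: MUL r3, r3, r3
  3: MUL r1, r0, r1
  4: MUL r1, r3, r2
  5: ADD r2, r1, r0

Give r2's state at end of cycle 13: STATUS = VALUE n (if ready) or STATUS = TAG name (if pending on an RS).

STATUS = VALUE 74

c1: issue SUB r1<-Add1 | r0:6,r1:Add1,r2:7,r3:3
c2: issue ADD r0<-Add2 | r0:Add2,r1:Add1,r2:7,r3:3
c3: CDB Add1=4; issue MUL r3<-Mul1 | r0:Add2,r1:4,r2:7,r3:Mul1
c4: issue MUL r1<-Mul2 | r0:Add2,r1:Mul2,r2:7,r3:Mul1
c5: CDB Add2=11; stall | r0:11,r1:Mul2,r2:7,r3:Mul1
c6: stall | r0:11,r1:Mul2,r2:7,r3:Mul1
c7: CDB Mul1=9; issue MUL r1<-Mul1 | r0:11,r1:Mul1,r2:7,r3:9
c8: issue ADD r2<-Add1 | r0:11,r1:Mul1,r2:Add1,r3:9
c9: CDB Mul2=44 | r0:11,r1:Mul1,r2:Add1,r3:9
c10: - | r0:11,r1:Mul1,r2:Add1,r3:9
c11: CDB Mul1=63 | r0:11,r1:63,r2:Add1,r3:9
c12: - | r0:11,r1:63,r2:Add1,r3:9
c13: CDB Add1=74 | r0:11,r1:63,r2:74,r3:9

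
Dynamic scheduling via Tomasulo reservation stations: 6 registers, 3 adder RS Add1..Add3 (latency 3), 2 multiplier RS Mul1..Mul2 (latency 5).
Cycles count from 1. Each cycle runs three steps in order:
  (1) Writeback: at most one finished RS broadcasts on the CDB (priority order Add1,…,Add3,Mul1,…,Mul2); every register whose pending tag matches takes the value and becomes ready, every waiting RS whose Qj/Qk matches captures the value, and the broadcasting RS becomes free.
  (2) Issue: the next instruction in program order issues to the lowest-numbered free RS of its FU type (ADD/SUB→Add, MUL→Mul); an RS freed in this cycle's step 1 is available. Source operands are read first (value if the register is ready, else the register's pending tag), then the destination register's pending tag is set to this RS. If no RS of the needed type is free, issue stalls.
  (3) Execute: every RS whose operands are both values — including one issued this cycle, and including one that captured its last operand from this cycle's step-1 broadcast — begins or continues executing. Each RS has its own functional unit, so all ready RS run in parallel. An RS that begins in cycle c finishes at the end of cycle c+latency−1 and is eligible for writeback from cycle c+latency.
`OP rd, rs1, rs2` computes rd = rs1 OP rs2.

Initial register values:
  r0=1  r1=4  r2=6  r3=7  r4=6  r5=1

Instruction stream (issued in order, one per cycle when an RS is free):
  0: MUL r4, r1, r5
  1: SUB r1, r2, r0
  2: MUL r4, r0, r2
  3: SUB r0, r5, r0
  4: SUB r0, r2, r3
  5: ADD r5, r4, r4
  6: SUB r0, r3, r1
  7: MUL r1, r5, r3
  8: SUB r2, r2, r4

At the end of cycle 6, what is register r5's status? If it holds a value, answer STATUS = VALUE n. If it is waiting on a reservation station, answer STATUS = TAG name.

cycle 1: issue MUL r4<-Mul1 // r0:1,r1:4,r2:6,r3:7,r4:Mul1,r5:1
cycle 2: issue SUB r1<-Add1 // r0:1,r1:Add1,r2:6,r3:7,r4:Mul1,r5:1
cycle 3: issue MUL r4<-Mul2 // r0:1,r1:Add1,r2:6,r3:7,r4:Mul2,r5:1
cycle 4: issue SUB r0<-Add2 // r0:Add2,r1:Add1,r2:6,r3:7,r4:Mul2,r5:1
cycle 5: CDB Add1=5; issue SUB r0<-Add1 // r0:Add1,r1:5,r2:6,r3:7,r4:Mul2,r5:1
cycle 6: CDB Mul1=4; issue ADD r5<-Add3 // r0:Add1,r1:5,r2:6,r3:7,r4:Mul2,r5:Add3

STATUS = TAG Add3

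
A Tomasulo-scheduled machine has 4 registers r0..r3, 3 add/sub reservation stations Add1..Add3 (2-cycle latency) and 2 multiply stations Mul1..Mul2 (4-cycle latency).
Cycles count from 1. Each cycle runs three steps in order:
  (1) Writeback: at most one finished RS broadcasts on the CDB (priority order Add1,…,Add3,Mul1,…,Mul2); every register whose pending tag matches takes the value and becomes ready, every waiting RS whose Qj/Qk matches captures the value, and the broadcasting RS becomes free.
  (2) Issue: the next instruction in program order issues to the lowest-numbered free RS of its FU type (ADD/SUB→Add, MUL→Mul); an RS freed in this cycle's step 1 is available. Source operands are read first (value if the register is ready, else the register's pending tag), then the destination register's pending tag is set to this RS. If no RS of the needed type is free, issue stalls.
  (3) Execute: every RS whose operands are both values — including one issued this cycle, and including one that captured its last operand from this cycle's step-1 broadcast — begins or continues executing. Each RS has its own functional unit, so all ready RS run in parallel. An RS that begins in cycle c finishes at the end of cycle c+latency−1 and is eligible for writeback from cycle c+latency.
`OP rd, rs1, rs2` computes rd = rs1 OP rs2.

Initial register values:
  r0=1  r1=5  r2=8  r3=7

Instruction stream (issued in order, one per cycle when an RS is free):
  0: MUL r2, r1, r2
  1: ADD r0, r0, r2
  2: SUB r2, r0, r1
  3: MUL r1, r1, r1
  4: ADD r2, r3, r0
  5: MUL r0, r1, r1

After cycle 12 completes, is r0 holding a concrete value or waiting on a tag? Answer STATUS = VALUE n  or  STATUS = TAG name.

STATUS = VALUE 625

c1: issue MUL r2<-Mul1 | r0:1,r1:5,r2:Mul1,r3:7
c2: issue ADD r0<-Add1 | r0:Add1,r1:5,r2:Mul1,r3:7
c3: issue SUB r2<-Add2 | r0:Add1,r1:5,r2:Add2,r3:7
c4: issue MUL r1<-Mul2 | r0:Add1,r1:Mul2,r2:Add2,r3:7
c5: CDB Mul1=40; issue ADD r2<-Add3 | r0:Add1,r1:Mul2,r2:Add3,r3:7
c6: issue MUL r0<-Mul1 | r0:Mul1,r1:Mul2,r2:Add3,r3:7
c7: CDB Add1=41 | r0:Mul1,r1:Mul2,r2:Add3,r3:7
c8: CDB Mul2=25 | r0:Mul1,r1:25,r2:Add3,r3:7
c9: CDB Add2=36 | r0:Mul1,r1:25,r2:Add3,r3:7
c10: CDB Add3=48 | r0:Mul1,r1:25,r2:48,r3:7
c11: - | r0:Mul1,r1:25,r2:48,r3:7
c12: CDB Mul1=625 | r0:625,r1:25,r2:48,r3:7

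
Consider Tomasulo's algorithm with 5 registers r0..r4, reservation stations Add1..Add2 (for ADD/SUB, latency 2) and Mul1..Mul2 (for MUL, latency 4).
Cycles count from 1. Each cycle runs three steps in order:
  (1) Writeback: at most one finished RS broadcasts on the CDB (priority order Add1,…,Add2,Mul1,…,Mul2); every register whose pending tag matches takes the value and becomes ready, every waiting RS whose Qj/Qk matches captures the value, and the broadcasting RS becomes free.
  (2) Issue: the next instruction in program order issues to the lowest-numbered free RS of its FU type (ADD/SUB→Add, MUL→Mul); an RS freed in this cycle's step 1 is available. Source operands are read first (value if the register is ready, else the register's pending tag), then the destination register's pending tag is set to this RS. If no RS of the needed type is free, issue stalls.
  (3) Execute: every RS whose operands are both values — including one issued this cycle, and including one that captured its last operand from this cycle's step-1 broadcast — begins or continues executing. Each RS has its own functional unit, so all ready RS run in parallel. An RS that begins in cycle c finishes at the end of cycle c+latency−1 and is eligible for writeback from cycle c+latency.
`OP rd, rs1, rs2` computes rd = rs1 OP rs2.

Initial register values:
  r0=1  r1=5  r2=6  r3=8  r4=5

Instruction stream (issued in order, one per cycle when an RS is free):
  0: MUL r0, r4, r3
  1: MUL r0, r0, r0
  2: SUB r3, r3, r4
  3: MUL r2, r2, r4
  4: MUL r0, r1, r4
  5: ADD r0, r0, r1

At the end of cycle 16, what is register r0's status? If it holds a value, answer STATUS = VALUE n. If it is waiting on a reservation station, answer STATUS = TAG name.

cycle 1: issue MUL r0<-Mul1 // r0:Mul1,r1:5,r2:6,r3:8,r4:5
cycle 2: issue MUL r0<-Mul2 // r0:Mul2,r1:5,r2:6,r3:8,r4:5
cycle 3: issue SUB r3<-Add1 // r0:Mul2,r1:5,r2:6,r3:Add1,r4:5
cycle 4: stall // r0:Mul2,r1:5,r2:6,r3:Add1,r4:5
cycle 5: CDB Add1=3; stall // r0:Mul2,r1:5,r2:6,r3:3,r4:5
cycle 6: CDB Mul1=40; issue MUL r2<-Mul1 // r0:Mul2,r1:5,r2:Mul1,r3:3,r4:5
cycle 7: stall // r0:Mul2,r1:5,r2:Mul1,r3:3,r4:5
cycle 8: stall // r0:Mul2,r1:5,r2:Mul1,r3:3,r4:5
cycle 9: stall // r0:Mul2,r1:5,r2:Mul1,r3:3,r4:5
cycle 10: CDB Mul1=30; issue MUL r0<-Mul1 // r0:Mul1,r1:5,r2:30,r3:3,r4:5
cycle 11: CDB Mul2=1600; issue ADD r0<-Add1 // r0:Add1,r1:5,r2:30,r3:3,r4:5
cycle 12: - // r0:Add1,r1:5,r2:30,r3:3,r4:5
cycle 13: - // r0:Add1,r1:5,r2:30,r3:3,r4:5
cycle 14: CDB Mul1=25 // r0:Add1,r1:5,r2:30,r3:3,r4:5
cycle 15: - // r0:Add1,r1:5,r2:30,r3:3,r4:5
cycle 16: CDB Add1=30 // r0:30,r1:5,r2:30,r3:3,r4:5

STATUS = VALUE 30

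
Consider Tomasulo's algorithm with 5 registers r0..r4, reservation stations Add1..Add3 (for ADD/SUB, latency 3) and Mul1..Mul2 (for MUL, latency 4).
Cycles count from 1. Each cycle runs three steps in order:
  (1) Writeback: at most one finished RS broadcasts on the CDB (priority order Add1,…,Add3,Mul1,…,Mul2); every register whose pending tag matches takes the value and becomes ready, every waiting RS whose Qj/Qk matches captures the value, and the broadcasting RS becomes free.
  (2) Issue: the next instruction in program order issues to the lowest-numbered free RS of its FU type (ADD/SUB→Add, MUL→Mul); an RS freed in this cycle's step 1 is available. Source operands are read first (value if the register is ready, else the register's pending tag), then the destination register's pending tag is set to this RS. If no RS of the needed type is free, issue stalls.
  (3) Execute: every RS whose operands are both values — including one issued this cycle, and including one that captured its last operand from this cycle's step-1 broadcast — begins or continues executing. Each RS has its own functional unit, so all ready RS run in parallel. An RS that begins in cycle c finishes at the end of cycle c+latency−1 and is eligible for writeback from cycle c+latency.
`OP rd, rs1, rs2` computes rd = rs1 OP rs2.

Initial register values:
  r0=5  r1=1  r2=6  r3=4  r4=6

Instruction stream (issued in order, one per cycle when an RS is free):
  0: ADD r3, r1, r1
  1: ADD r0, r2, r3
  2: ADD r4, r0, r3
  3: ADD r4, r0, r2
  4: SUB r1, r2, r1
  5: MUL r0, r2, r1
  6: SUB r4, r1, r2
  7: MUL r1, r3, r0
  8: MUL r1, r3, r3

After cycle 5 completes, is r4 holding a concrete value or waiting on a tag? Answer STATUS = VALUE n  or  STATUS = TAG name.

STATUS = TAG Add1

cycle 1: issue ADD r3<-Add1 // r0:5,r1:1,r2:6,r3:Add1,r4:6
cycle 2: issue ADD r0<-Add2 // r0:Add2,r1:1,r2:6,r3:Add1,r4:6
cycle 3: issue ADD r4<-Add3 // r0:Add2,r1:1,r2:6,r3:Add1,r4:Add3
cycle 4: CDB Add1=2; issue ADD r4<-Add1 // r0:Add2,r1:1,r2:6,r3:2,r4:Add1
cycle 5: stall // r0:Add2,r1:1,r2:6,r3:2,r4:Add1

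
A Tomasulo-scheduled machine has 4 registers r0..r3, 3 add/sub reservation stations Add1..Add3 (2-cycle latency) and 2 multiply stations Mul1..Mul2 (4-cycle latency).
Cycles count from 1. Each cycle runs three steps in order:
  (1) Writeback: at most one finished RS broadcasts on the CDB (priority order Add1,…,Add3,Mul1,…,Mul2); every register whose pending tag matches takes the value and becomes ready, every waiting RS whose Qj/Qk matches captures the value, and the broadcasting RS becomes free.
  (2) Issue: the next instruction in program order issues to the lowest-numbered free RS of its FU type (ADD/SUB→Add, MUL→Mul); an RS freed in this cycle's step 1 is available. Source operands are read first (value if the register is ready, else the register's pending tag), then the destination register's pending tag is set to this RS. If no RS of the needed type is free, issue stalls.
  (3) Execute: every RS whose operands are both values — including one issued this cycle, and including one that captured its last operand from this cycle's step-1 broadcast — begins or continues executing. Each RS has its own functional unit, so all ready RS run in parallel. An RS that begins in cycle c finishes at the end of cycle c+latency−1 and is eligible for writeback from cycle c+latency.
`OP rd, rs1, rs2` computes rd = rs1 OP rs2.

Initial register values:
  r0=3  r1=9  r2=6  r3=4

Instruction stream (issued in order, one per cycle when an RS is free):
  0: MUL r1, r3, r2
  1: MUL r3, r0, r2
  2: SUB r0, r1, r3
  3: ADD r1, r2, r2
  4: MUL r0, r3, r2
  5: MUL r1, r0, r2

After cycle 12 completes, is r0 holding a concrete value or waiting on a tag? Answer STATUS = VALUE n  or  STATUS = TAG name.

STATUS = VALUE 108

c1: issue MUL r1<-Mul1 | r0:3,r1:Mul1,r2:6,r3:4
c2: issue MUL r3<-Mul2 | r0:3,r1:Mul1,r2:6,r3:Mul2
c3: issue SUB r0<-Add1 | r0:Add1,r1:Mul1,r2:6,r3:Mul2
c4: issue ADD r1<-Add2 | r0:Add1,r1:Add2,r2:6,r3:Mul2
c5: CDB Mul1=24; issue MUL r0<-Mul1 | r0:Mul1,r1:Add2,r2:6,r3:Mul2
c6: CDB Add2=12; stall | r0:Mul1,r1:12,r2:6,r3:Mul2
c7: CDB Mul2=18; issue MUL r1<-Mul2 | r0:Mul1,r1:Mul2,r2:6,r3:18
c8: - | r0:Mul1,r1:Mul2,r2:6,r3:18
c9: CDB Add1=6 | r0:Mul1,r1:Mul2,r2:6,r3:18
c10: - | r0:Mul1,r1:Mul2,r2:6,r3:18
c11: CDB Mul1=108 | r0:108,r1:Mul2,r2:6,r3:18
c12: - | r0:108,r1:Mul2,r2:6,r3:18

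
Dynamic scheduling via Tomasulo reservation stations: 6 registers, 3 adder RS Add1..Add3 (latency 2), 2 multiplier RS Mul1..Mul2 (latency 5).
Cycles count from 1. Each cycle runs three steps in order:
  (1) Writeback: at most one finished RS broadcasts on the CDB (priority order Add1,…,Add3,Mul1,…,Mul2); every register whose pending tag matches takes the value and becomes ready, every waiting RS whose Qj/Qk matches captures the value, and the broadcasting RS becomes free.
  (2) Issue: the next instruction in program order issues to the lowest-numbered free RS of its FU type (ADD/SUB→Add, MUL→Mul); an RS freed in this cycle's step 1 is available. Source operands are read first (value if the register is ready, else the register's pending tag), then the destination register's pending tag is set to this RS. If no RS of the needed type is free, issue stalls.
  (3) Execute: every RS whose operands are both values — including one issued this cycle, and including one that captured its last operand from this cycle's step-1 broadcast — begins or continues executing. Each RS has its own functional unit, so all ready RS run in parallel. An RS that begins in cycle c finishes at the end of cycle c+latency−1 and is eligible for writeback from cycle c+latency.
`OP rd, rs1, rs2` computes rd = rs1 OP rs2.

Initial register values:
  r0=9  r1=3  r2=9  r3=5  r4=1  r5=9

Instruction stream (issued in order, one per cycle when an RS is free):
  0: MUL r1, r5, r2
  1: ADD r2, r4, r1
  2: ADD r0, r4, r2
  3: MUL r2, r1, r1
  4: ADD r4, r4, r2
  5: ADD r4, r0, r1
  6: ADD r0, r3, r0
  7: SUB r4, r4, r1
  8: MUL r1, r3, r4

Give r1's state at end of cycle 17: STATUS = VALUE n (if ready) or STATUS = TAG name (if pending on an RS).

STATUS = TAG Mul1

  c1: issue MUL r1<-Mul1  regs: r0:9,r1:Mul1,r2:9,r3:5,r4:1,r5:9
  c2: issue ADD r2<-Add1  regs: r0:9,r1:Mul1,r2:Add1,r3:5,r4:1,r5:9
  c3: issue ADD r0<-Add2  regs: r0:Add2,r1:Mul1,r2:Add1,r3:5,r4:1,r5:9
  c4: issue MUL r2<-Mul2  regs: r0:Add2,r1:Mul1,r2:Mul2,r3:5,r4:1,r5:9
  c5: issue ADD r4<-Add3  regs: r0:Add2,r1:Mul1,r2:Mul2,r3:5,r4:Add3,r5:9
  c6: CDB Mul1=81; stall  regs: r0:Add2,r1:81,r2:Mul2,r3:5,r4:Add3,r5:9
  c7: stall  regs: r0:Add2,r1:81,r2:Mul2,r3:5,r4:Add3,r5:9
  c8: CDB Add1=82; issue ADD r4<-Add1  regs: r0:Add2,r1:81,r2:Mul2,r3:5,r4:Add1,r5:9
  c9: stall  regs: r0:Add2,r1:81,r2:Mul2,r3:5,r4:Add1,r5:9
  c10: CDB Add2=83; issue ADD r0<-Add2  regs: r0:Add2,r1:81,r2:Mul2,r3:5,r4:Add1,r5:9
  c11: CDB Mul2=6561; stall  regs: r0:Add2,r1:81,r2:6561,r3:5,r4:Add1,r5:9
  c12: CDB Add1=164; issue SUB r4<-Add1  regs: r0:Add2,r1:81,r2:6561,r3:5,r4:Add1,r5:9
  c13: CDB Add2=88; issue MUL r1<-Mul1  regs: r0:88,r1:Mul1,r2:6561,r3:5,r4:Add1,r5:9
  c14: CDB Add1=83  regs: r0:88,r1:Mul1,r2:6561,r3:5,r4:83,r5:9
  c15: CDB Add3=6562  regs: r0:88,r1:Mul1,r2:6561,r3:5,r4:83,r5:9
  c16: -  regs: r0:88,r1:Mul1,r2:6561,r3:5,r4:83,r5:9
  c17: -  regs: r0:88,r1:Mul1,r2:6561,r3:5,r4:83,r5:9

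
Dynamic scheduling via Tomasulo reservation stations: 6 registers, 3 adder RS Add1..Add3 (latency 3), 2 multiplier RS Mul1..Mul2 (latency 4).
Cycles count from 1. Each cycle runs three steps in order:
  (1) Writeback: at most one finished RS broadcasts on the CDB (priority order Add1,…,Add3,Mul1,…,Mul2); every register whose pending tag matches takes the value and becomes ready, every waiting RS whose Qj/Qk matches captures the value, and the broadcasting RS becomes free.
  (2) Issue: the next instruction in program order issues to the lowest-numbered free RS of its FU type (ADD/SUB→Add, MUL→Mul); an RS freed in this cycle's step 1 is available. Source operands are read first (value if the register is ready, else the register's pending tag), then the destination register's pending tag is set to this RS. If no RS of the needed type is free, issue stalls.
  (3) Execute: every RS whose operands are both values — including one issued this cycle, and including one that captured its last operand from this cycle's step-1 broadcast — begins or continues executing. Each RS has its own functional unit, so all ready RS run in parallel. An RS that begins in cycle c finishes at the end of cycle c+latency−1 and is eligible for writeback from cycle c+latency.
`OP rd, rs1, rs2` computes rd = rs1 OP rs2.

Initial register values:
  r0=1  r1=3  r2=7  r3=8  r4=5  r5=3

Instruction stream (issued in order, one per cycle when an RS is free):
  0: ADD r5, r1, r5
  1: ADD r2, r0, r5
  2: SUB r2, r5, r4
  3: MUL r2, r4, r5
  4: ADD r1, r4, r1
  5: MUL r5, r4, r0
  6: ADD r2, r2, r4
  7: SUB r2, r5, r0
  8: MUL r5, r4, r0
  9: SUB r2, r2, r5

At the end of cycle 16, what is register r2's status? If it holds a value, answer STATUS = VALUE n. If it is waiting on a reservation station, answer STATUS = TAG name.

cycle 1: issue ADD r5<-Add1 // r0:1,r1:3,r2:7,r3:8,r4:5,r5:Add1
cycle 2: issue ADD r2<-Add2 // r0:1,r1:3,r2:Add2,r3:8,r4:5,r5:Add1
cycle 3: issue SUB r2<-Add3 // r0:1,r1:3,r2:Add3,r3:8,r4:5,r5:Add1
cycle 4: CDB Add1=6; issue MUL r2<-Mul1 // r0:1,r1:3,r2:Mul1,r3:8,r4:5,r5:6
cycle 5: issue ADD r1<-Add1 // r0:1,r1:Add1,r2:Mul1,r3:8,r4:5,r5:6
cycle 6: issue MUL r5<-Mul2 // r0:1,r1:Add1,r2:Mul1,r3:8,r4:5,r5:Mul2
cycle 7: CDB Add2=7; issue ADD r2<-Add2 // r0:1,r1:Add1,r2:Add2,r3:8,r4:5,r5:Mul2
cycle 8: CDB Add1=8; issue SUB r2<-Add1 // r0:1,r1:8,r2:Add1,r3:8,r4:5,r5:Mul2
cycle 9: CDB Add3=1; stall // r0:1,r1:8,r2:Add1,r3:8,r4:5,r5:Mul2
cycle 10: CDB Mul1=30; issue MUL r5<-Mul1 // r0:1,r1:8,r2:Add1,r3:8,r4:5,r5:Mul1
cycle 11: CDB Mul2=5; issue SUB r2<-Add3 // r0:1,r1:8,r2:Add3,r3:8,r4:5,r5:Mul1
cycle 12: - // r0:1,r1:8,r2:Add3,r3:8,r4:5,r5:Mul1
cycle 13: CDB Add2=35 // r0:1,r1:8,r2:Add3,r3:8,r4:5,r5:Mul1
cycle 14: CDB Add1=4 // r0:1,r1:8,r2:Add3,r3:8,r4:5,r5:Mul1
cycle 15: CDB Mul1=5 // r0:1,r1:8,r2:Add3,r3:8,r4:5,r5:5
cycle 16: - // r0:1,r1:8,r2:Add3,r3:8,r4:5,r5:5

STATUS = TAG Add3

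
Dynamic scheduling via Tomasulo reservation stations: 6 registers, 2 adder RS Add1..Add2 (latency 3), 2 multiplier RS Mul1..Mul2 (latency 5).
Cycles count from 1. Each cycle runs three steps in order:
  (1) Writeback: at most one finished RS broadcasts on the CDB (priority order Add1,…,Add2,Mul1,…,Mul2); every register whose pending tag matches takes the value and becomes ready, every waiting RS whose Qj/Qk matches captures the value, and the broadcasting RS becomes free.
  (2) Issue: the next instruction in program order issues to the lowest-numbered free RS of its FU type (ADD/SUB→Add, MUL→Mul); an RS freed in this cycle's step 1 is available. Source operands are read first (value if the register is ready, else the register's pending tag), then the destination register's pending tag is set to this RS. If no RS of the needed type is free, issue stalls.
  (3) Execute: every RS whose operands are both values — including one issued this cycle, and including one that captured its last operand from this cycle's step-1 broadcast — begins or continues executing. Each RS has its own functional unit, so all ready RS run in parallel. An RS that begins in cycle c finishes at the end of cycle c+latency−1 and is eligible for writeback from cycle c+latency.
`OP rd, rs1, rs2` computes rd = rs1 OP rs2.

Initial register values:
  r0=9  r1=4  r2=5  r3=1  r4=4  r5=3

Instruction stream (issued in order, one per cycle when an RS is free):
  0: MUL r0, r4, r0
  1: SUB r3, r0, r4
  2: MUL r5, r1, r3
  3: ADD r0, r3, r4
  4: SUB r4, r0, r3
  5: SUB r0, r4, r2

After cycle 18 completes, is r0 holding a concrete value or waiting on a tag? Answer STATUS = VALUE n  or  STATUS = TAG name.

cycle 1: issue MUL r0<-Mul1 // r0:Mul1,r1:4,r2:5,r3:1,r4:4,r5:3
cycle 2: issue SUB r3<-Add1 // r0:Mul1,r1:4,r2:5,r3:Add1,r4:4,r5:3
cycle 3: issue MUL r5<-Mul2 // r0:Mul1,r1:4,r2:5,r3:Add1,r4:4,r5:Mul2
cycle 4: issue ADD r0<-Add2 // r0:Add2,r1:4,r2:5,r3:Add1,r4:4,r5:Mul2
cycle 5: stall // r0:Add2,r1:4,r2:5,r3:Add1,r4:4,r5:Mul2
cycle 6: CDB Mul1=36; stall // r0:Add2,r1:4,r2:5,r3:Add1,r4:4,r5:Mul2
cycle 7: stall // r0:Add2,r1:4,r2:5,r3:Add1,r4:4,r5:Mul2
cycle 8: stall // r0:Add2,r1:4,r2:5,r3:Add1,r4:4,r5:Mul2
cycle 9: CDB Add1=32; issue SUB r4<-Add1 // r0:Add2,r1:4,r2:5,r3:32,r4:Add1,r5:Mul2
cycle 10: stall // r0:Add2,r1:4,r2:5,r3:32,r4:Add1,r5:Mul2
cycle 11: stall // r0:Add2,r1:4,r2:5,r3:32,r4:Add1,r5:Mul2
cycle 12: CDB Add2=36; issue SUB r0<-Add2 // r0:Add2,r1:4,r2:5,r3:32,r4:Add1,r5:Mul2
cycle 13: - // r0:Add2,r1:4,r2:5,r3:32,r4:Add1,r5:Mul2
cycle 14: CDB Mul2=128 // r0:Add2,r1:4,r2:5,r3:32,r4:Add1,r5:128
cycle 15: CDB Add1=4 // r0:Add2,r1:4,r2:5,r3:32,r4:4,r5:128
cycle 16: - // r0:Add2,r1:4,r2:5,r3:32,r4:4,r5:128
cycle 17: - // r0:Add2,r1:4,r2:5,r3:32,r4:4,r5:128
cycle 18: CDB Add2=-1 // r0:-1,r1:4,r2:5,r3:32,r4:4,r5:128

STATUS = VALUE -1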